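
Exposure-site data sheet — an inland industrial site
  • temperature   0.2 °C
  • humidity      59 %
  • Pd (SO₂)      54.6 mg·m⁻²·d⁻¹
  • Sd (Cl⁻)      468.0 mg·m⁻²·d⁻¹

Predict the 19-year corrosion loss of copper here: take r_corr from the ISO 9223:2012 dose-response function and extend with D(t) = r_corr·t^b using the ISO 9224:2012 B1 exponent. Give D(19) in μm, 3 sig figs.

D(19) = 4.26 μm

copper: T≤10 °C ⇒ hinge +0.126·(0.2−10) = -1.2348
  sulphur-dioxide contribution → 0.1417 μm/a
  chloride contribution → 0.4554 μm/a
  ⇒ r_corr(copper) = 0.5971 μm/a
ISO 9224: D(t) = r_corr · t^b with b = 0.667 (copper, B1)
  D(19) = 0.5971 × 19^0.667 = 0.5971 × 7.127 = 4.256 μm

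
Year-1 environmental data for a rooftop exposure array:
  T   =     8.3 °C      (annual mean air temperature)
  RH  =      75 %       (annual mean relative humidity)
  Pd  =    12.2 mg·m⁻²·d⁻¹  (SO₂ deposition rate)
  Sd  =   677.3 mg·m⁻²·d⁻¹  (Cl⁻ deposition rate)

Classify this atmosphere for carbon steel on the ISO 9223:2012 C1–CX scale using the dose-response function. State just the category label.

C5

carbon steel: f(T) = +0.150·(T−10) [T≤10 °C] = -0.2550
  sulphur-dioxide contribution → 22.57 μm/a
  chloride contribution → 96.11 μm/a
  ⇒ r_corr(carbon steel) = 118.7 μm/a
ISO 9223 Table 2 (carbon steel): 80 < 119 ≤ 200 μm/a ⇒ C5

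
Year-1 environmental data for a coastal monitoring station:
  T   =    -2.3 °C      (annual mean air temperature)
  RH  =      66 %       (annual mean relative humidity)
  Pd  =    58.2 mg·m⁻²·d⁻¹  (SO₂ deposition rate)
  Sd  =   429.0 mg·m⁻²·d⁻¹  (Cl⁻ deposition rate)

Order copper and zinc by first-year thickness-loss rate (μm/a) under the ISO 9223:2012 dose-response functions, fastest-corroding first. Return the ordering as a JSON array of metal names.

["zinc", "copper"]

copper: f(T) = +0.126·(T−10) [T≤10 °C] = -1.5498
  sulphur-dioxide contribution → 0.1589 μm/a
  chloride contribution → 0.5063 μm/a
  ⇒ r_corr(copper) = 0.6653 μm/a
zinc: f(T) = +0.038·(T−10) [T≤10 °C] = -0.4674
  sulphur-dioxide contribution → 1.006 μm/a
  chloride contribution → 0.7726 μm/a
  ⇒ r_corr(zinc) = 1.779 μm/a
Ordering by μm/a: zinc (1.78) > copper (0.665)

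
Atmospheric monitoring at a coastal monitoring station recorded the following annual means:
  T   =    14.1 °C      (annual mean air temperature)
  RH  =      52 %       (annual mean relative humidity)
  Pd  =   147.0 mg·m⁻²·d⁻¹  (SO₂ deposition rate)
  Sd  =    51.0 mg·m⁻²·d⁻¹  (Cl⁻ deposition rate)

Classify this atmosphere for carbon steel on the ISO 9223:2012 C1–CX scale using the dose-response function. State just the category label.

carbon steel: f(T) = -0.054·(T−10) [T>10 °C] = -0.2214
  SO₂ term: 1.77·147.0^0.52·exp(0.02·52-0.2214) = 53.76
  Sd branch = 0.102·Sd^0.62·e^(0.033·RH+0.04·T) = 11.42 μm/a
  sum: 53.76 + 11.42 → r_corr = 65.18 μm/a
Category bounds: 50…80 μm/a bracket r_corr ⇒ C4

C4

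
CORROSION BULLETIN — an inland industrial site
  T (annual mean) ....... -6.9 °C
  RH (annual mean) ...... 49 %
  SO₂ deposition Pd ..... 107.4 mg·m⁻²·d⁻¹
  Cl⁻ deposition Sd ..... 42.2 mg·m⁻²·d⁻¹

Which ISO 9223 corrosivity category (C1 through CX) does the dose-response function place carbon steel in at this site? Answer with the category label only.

C2

carbon steel: temperature factor f = +0.150·(-16.9) = -2.5350
  sulphur-dioxide contribution → 4.254 μm/a
  chloride contribution → 3.969 μm/a
  total first-year rate 8.223 μm/a
8.22 μm/a falls in (1.3, 25] for carbon steel → category C2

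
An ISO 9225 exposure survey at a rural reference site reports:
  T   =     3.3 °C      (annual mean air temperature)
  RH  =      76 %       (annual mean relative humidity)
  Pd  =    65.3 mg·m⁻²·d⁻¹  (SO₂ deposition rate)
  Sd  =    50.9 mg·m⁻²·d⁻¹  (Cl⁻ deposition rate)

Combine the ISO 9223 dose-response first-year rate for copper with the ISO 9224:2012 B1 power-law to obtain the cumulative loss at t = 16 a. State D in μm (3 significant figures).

copper: f(T) = +0.126·(T−10) [T≤10 °C] = -0.8442
  sulphur-dioxide contribution → 0.5983 μm/a
  chloride contribution → 0.537 μm/a
  ⇒ r_corr(copper) = 1.135 μm/a
Long-term exponent b (ISO 9224 Table 2, B1) = 0.667
  D(16) = 1.135 × 16^0.667 = 1.135 × 6.355 = 7.215 μm

D(16) = 7.22 μm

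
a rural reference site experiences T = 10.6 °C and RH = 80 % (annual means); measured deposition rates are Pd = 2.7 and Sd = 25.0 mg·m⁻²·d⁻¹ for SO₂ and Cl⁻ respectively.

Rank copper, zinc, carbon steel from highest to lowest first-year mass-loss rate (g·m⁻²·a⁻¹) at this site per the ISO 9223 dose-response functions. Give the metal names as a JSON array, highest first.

copper: temperature factor f = -0.080·(0.6) = -0.0480
  Pd branch = 0.0053·Pd^0.26·e^(0.059·RH+f) = 0.7336 μm/a
  Sd branch = 0.01025·Sd^0.27·e^(0.036·RH+0.049·T) = 0.732 μm/a
  sum: 0.7336 + 0.732 → r_corr = 1.466 μm/a
  mass loss = 1.466 μm/a × 8.96 g/cm³ = 13.13 g·m⁻²·a⁻¹
zinc: T>10 °C ⇒ hinge -0.071·(10.6−10) = -0.0426
  SO₂ term: 0.0129·2.7^0.44·exp(0.046·80-0.0426) = 0.7587
  Cl⁻ term: 0.0175·25.0^0.57·exp(0.008·80+0.085·10.6) = 0.5118
  r_corr = 0.7587 + 0.5118 = 1.271 μm/a
  mass loss = 1.271 μm/a × 7.14 g/cm³ = 9.072 g·m⁻²·a⁻¹
carbon steel: f(T) = -0.054·(T−10) [T>10 °C] = -0.0324
  Pd branch = 1.77·Pd^0.52·e^(0.02·RH+f) = 14.23 μm/a
  Sd branch = 0.102·Sd^0.62·e^(0.033·RH+0.04·T) = 16.07 μm/a
  sum: 14.23 + 16.07 → r_corr = 30.3 μm/a
  mass loss = 30.3 μm/a × 7.85 g/cm³ = 237.8 g·m⁻²·a⁻¹
Ordering by g·m⁻²·a⁻¹: carbon steel (238) > copper (13.1) > zinc (9.07)

["carbon steel", "copper", "zinc"]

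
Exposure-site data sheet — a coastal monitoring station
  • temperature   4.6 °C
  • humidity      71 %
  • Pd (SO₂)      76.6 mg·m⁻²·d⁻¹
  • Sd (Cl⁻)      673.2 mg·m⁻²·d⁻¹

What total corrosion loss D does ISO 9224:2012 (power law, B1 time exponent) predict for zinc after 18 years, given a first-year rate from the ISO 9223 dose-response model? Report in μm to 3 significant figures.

D(18) = 39.1 μm

zinc: temperature factor f = +0.038·(-5.4) = -0.2052
  SO₂ term: 0.0129·76.6^0.44·exp(0.046·71-0.2052) = 1.858
  Cl⁻ term: 0.0175·673.2^0.57·exp(0.008·71+0.085·4.6) = 1.869
  r_corr = 1.858 + 1.869 = 3.726 μm/a
Power-law: D(18) = r_corr · 18^0.813
  D(18) = 3.726 × 18^0.813 = 3.726 × 10.48 = 39.07 μm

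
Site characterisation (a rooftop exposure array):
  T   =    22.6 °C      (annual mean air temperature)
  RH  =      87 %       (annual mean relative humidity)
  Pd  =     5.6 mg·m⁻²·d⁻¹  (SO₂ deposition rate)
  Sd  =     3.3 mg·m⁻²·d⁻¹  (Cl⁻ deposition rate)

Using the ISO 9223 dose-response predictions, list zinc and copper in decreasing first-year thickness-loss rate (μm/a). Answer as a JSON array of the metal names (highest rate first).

["copper", "zinc"]

zinc: T>10 °C ⇒ hinge -0.071·(22.6−10) = -0.8946
  SO₂ term: 0.0129·5.6^0.44·exp(0.046·87-0.8946) = 0.6156
  Cl⁻ term: 0.0175·3.3^0.57·exp(0.008·87+0.085·22.6) = 0.4733
  sum: 0.6156 + 0.4733 → r_corr = 1.089 μm/a
copper: T>10 °C ⇒ hinge -0.080·(22.6−10) = -1.0080
  SO₂ term: 0.0053·5.6^0.26·exp(0.059·87-1.0080) = 0.5132
  Cl⁻ term: 0.01025·3.3^0.27·exp(0.036·87+0.049·22.6) = 0.9815
  sum: 0.5132 + 0.9815 → r_corr = 1.495 μm/a
Ordering by μm/a: copper (1.49) > zinc (1.09)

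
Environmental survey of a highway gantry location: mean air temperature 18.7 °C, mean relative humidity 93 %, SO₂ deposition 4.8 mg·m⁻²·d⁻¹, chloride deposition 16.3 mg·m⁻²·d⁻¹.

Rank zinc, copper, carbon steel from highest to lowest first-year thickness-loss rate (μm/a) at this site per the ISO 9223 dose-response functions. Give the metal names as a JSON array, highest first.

["carbon steel", "copper", "zinc"]

zinc: T>10 °C ⇒ hinge -0.071·(18.7−10) = -0.6177
  sulphur-dioxide contribution → 1 μm/a
  chloride contribution → 0.886 μm/a
  ⇒ r_corr(zinc) = 1.886 μm/a
copper: T>10 °C ⇒ hinge -0.080·(18.7−10) = -0.6960
  sulphur-dioxide contribution → 0.9596 μm/a
  chloride contribution → 1.549 μm/a
  total first-year rate 2.508 μm/a
carbon steel: f(T) = -0.054·(T−10) [T>10 °C] = -0.4698
  sulphur-dioxide contribution → 16.07 μm/a
  chloride contribution → 26.17 μm/a
  ⇒ r_corr(carbon steel) = 42.24 μm/a
Ordering by μm/a: carbon steel (42.2) > copper (2.51) > zinc (1.89)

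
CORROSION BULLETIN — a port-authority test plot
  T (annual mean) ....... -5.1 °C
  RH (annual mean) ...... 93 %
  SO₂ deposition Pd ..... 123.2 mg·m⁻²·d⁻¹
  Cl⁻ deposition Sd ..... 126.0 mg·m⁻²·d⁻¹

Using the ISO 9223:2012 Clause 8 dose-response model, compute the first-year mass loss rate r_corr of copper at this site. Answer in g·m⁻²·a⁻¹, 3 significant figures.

r_corr = 13.5 g·m⁻²·a⁻¹

copper: T≤10 °C ⇒ hinge +0.126·(-5.1−10) = -1.9026
  sulphur-dioxide contribution → 0.6676 μm/a
  chloride contribution → 0.8381 μm/a
  ⇒ r_corr(copper) = 1.506 μm/a
Convert to mass loss: 1.506 μm/a × 8.96 g/cm³ = 13.49 g·m⁻²·a⁻¹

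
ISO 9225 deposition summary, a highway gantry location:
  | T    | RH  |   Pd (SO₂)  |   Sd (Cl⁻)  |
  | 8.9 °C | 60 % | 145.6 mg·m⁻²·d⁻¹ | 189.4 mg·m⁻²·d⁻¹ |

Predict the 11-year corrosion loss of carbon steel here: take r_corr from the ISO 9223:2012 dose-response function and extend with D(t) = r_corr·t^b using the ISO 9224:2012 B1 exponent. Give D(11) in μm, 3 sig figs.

carbon steel: f(T) = +0.150·(T−10) [T≤10 °C] = -0.1650
  sulphur-dioxide contribution → 66.42 μm/a
  chloride contribution → 27.23 μm/a
  ⇒ r_corr(carbon steel) = 93.65 μm/a
Long-term exponent b (ISO 9224 Table 2, B1) = 0.523
  D(11) = 93.65 × 11^0.523 = 93.65 × 3.505 = 328.2 μm

D(11) = 328 μm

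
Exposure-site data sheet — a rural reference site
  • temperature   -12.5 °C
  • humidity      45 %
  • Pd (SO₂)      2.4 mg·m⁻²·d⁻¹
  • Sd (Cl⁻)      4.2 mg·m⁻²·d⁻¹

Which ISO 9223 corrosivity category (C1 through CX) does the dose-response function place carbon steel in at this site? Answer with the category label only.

carbon steel: temperature factor f = +0.150·(-22.5) = -3.3750
  SO₂ term: 1.77·2.4^0.52·exp(0.02·45-3.3750) = 0.2349
  Sd branch = 0.102·Sd^0.62·e^(0.033·RH+0.04·T) = 0.665 μm/a
  sum: 0.2349 + 0.665 → r_corr = 0.8998 μm/a
0.9 μm/a falls in (0, 1.3] for carbon steel → category C1

C1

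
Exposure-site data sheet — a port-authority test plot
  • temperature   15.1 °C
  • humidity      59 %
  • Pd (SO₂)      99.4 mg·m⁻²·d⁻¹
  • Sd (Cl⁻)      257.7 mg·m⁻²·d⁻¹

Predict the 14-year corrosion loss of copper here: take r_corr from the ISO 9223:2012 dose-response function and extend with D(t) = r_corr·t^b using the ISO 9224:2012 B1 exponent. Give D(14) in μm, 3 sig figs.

copper: f(T) = -0.080·(T−10) [T>10 °C] = -0.4080
  SO₂ term: 0.0053·99.4^0.26·exp(0.059·59-0.4080) = 0.3786
  Cl⁻ term: 0.01025·257.7^0.27·exp(0.036·59+0.049·15.1) = 0.8045
  r_corr = 0.3786 + 0.8045 = 1.183 μm/a
Power-law: D(14) = r_corr · 14^0.667
  D(14) = 1.183 × 14^0.667 = 1.183 × 5.814 = 6.878 μm

D(14) = 6.88 μm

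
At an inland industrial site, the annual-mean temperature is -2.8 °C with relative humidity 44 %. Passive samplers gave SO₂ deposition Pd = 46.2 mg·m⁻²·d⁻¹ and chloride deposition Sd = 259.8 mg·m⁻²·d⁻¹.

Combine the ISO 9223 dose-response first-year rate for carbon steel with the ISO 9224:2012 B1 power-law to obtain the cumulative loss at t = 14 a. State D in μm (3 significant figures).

carbon steel: temperature factor f = +0.150·(-12.8) = -1.9200
  SO₂ term: 1.77·46.2^0.52·exp(0.02·44-1.9200) = 4.591
  Sd branch = 0.102·Sd^0.62·e^(0.033·RH+0.04·T) = 12.24 μm/a
  r_corr = 4.591 + 12.24 = 16.83 μm/a
Long-term exponent b (ISO 9224 Table 2, B1) = 0.523
  D(14) = 16.83 × 14^0.523 = 16.83 × 3.976 = 66.9 μm

D(14) = 66.9 μm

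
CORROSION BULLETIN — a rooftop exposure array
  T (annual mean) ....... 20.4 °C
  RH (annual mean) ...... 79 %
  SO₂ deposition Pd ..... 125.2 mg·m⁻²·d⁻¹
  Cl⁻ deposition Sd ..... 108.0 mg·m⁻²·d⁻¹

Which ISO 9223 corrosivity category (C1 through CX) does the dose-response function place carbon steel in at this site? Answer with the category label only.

C5

carbon steel: f(T) = -0.054·(T−10) [T>10 °C] = -0.5616
  SO₂ term: 1.77·125.2^0.52·exp(0.02·79-0.5616) = 60.4
  Sd branch = 0.102·Sd^0.62·e^(0.033·RH+0.04·T) = 57 μm/a
  r_corr = 60.4 + 57 = 117.4 μm/a
Category bounds: 80…200 μm/a bracket r_corr ⇒ C5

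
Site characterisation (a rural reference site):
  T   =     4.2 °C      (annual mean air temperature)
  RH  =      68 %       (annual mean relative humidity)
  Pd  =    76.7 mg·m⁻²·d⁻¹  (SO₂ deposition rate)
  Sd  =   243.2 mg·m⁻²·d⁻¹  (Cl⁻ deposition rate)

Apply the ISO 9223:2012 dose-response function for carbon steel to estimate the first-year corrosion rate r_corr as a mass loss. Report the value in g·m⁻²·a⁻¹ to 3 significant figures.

carbon steel: temperature factor f = +0.150·(-5.8) = -0.8700
  sulphur-dioxide contribution → 27.6 μm/a
  chloride contribution → 34.31 μm/a
  total first-year rate 61.91 μm/a
Convert to mass loss: 61.91 μm/a × 7.85 g/cm³ = 486 g·m⁻²·a⁻¹

r_corr = 486 g·m⁻²·a⁻¹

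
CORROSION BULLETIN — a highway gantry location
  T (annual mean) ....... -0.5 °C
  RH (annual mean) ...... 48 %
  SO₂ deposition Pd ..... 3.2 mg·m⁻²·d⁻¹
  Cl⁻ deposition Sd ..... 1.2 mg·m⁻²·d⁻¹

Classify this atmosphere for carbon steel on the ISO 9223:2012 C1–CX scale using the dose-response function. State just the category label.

carbon steel: T≤10 °C ⇒ hinge +0.150·(-0.5−10) = -1.5750
  Pd branch = 1.77·Pd^0.52·e^(0.02·RH+f) = 1.752 μm/a
  Cl⁻ term: 0.102·1.2^0.62·exp(0.033·48+0.04·-0.5) = 0.5457
  sum: 1.752 + 0.5457 → r_corr = 2.298 μm/a
ISO 9223 Table 2 (carbon steel): 1.3 < 2.3 ≤ 25 μm/a ⇒ C2

C2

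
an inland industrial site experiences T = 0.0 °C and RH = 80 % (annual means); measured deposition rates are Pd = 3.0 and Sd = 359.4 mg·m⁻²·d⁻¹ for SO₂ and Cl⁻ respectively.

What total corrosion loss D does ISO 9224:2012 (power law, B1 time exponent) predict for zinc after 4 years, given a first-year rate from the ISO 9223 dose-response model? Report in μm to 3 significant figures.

zinc: T≤10 °C ⇒ hinge +0.038·(0.0−10) = -0.3800
  sulphur-dioxide contribution → 0.5671 μm/a
  chloride contribution → 0.9499 μm/a
  total first-year rate 1.517 μm/a
ISO 9224: D(t) = r_corr · t^b with b = 0.813 (zinc, B1)
  D(4) = 1.517 × 4^0.813 = 1.517 × 3.087 = 4.682 μm

D(4) = 4.68 μm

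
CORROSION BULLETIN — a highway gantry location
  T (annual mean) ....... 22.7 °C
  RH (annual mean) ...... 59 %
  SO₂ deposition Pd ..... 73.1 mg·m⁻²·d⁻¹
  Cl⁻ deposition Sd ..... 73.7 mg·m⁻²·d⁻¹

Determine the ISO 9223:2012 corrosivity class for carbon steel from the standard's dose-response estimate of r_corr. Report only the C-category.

carbon steel: temperature factor f = -0.054·(12.7) = -0.6858
  Pd branch = 1.77·Pd^0.52·e^(0.02·RH+f) = 27.03 μm/a
  Sd branch = 0.102·Sd^0.62·e^(0.033·RH+0.04·T) = 25.49 μm/a
  r_corr = 27.03 + 25.49 = 52.52 μm/a
ISO 9223 Table 2 (carbon steel): 50 < 52.5 ≤ 80 μm/a ⇒ C4

C4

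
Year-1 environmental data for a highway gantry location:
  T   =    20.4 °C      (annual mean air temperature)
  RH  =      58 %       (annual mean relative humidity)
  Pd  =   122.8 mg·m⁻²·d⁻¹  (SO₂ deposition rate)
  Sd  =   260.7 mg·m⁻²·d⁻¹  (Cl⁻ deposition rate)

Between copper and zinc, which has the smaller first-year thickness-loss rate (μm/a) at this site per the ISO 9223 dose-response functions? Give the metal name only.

copper: T>10 °C ⇒ hinge -0.080·(20.4−10) = -0.8320
  SO₂ term: 0.0053·122.8^0.26·exp(0.059·58-0.8320) = 0.2468
  Sd branch = 0.01025·Sd^0.27·e^(0.036·RH+0.049·T) = 1.009 μm/a
  r_corr = 0.2468 + 1.009 = 1.256 μm/a
zinc: f(T) = -0.071·(T−10) [T>10 °C] = -0.7384
  SO₂ term: 0.0129·122.8^0.44·exp(0.046·58-0.7384) = 0.7377
  Sd branch = 0.0175·Sd^0.57·e^(0.008·RH+0.085·T) = 3.757 μm/a
  r_corr = 0.7377 + 3.757 = 4.494 μm/a
Ordering by μm/a: zinc (4.49) > copper (1.26)

copper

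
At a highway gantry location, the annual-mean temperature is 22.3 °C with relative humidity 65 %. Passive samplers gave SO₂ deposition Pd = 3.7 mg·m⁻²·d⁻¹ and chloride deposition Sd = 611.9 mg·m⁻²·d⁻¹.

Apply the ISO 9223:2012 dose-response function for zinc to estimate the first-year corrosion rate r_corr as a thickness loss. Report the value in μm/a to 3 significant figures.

r_corr = 7.78 μm/a

zinc: f(T) = -0.071·(T−10) [T>10 °C] = -0.8733
  Pd branch = 0.0129·Pd^0.44·e^(0.046·RH+f) = 0.1905 μm/a
  Sd branch = 0.0175·Sd^0.57·e^(0.008·RH+0.085·T) = 7.594 μm/a
  r_corr = 0.1905 + 7.594 = 7.785 μm/a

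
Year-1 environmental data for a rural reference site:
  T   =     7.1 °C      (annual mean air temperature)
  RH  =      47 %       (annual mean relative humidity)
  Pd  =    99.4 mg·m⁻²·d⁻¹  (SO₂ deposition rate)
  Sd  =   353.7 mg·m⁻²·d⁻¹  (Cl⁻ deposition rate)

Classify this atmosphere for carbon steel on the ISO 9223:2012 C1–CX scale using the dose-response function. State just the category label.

carbon steel: temperature factor f = +0.150·(-2.9) = -0.4350
  sulphur-dioxide contribution → 32.06 μm/a
  chloride contribution → 24.3 μm/a
  ⇒ r_corr(carbon steel) = 56.36 μm/a
56.4 μm/a falls in (50, 80] for carbon steel → category C4

C4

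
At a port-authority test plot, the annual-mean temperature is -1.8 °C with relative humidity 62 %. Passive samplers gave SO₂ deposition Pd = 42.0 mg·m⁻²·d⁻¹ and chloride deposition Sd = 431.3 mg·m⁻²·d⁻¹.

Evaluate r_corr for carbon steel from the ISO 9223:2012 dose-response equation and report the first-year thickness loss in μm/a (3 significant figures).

r_corr = 38.9 μm/a

carbon steel: f(T) = +0.150·(T−10) [T≤10 °C] = -1.7700
  Pd branch = 1.77·Pd^0.52·e^(0.02·RH+f) = 7.276 μm/a
  Cl⁻ term: 0.102·431.3^0.62·exp(0.033·62+0.04·-1.8) = 31.58
  sum: 7.276 + 31.58 → r_corr = 38.86 μm/a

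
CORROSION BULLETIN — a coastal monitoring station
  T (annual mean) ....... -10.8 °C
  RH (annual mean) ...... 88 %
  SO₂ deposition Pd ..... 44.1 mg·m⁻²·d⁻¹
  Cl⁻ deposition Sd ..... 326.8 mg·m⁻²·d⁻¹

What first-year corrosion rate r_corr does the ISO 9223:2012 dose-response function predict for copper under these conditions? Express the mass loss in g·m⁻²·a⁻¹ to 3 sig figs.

copper: temperature factor f = +0.126·(-20.8) = -2.6208
  sulphur-dioxide contribution → 0.1856 μm/a
  chloride contribution → 0.6849 μm/a
  ⇒ r_corr(copper) = 0.8704 μm/a
Convert to mass loss: 0.8704 μm/a × 8.96 g/cm³ = 7.799 g·m⁻²·a⁻¹

r_corr = 7.80 g·m⁻²·a⁻¹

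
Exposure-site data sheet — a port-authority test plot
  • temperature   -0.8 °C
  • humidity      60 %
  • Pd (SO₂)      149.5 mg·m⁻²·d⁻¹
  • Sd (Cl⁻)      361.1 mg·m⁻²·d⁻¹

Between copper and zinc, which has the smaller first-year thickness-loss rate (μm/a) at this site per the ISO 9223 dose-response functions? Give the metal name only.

copper

copper: f(T) = +0.126·(T−10) [T≤10 °C] = -1.3608
  sulphur-dioxide contribution → 0.1722 μm/a
  chloride contribution → 0.4191 μm/a
  total first-year rate 0.5913 μm/a
zinc: f(T) = +0.038·(T−10) [T≤10 °C] = -0.4104
  sulphur-dioxide contribution → 1.224 μm/a
  chloride contribution → 0.7583 μm/a
  ⇒ r_corr(zinc) = 1.982 μm/a
Ordering by μm/a: zinc (1.98) > copper (0.591)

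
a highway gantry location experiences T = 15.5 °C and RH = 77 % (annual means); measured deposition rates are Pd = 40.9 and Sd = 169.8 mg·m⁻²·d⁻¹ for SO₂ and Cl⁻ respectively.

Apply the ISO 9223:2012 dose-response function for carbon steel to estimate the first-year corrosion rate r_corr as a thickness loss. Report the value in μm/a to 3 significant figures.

carbon steel: temperature factor f = -0.054·(5.5) = -0.2970
  Pd branch = 1.77·Pd^0.52·e^(0.02·RH+f) = 42.26 μm/a
  Sd branch = 0.102·Sd^0.62·e^(0.033·RH+0.04·T) = 58.07 μm/a
  r_corr = 42.26 + 58.07 = 100.3 μm/a

r_corr = 100 μm/a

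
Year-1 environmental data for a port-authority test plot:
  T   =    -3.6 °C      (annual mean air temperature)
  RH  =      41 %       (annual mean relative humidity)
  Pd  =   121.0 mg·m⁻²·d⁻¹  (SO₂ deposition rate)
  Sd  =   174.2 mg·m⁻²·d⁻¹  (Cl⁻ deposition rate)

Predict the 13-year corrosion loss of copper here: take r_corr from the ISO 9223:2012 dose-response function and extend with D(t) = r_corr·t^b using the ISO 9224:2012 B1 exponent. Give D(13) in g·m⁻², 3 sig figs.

D(13) = 9.36 g·m⁻²

copper: temperature factor f = +0.126·(-13.6) = -1.7136
  SO₂ term: 0.0053·121.0^0.26·exp(0.059·41-1.7136) = 0.03734
  Sd branch = 0.01025·Sd^0.27·e^(0.036·RH+0.049·T) = 0.1514 μm/a
  sum: 0.03734 + 0.1514 → r_corr = 0.1888 μm/a
Power-law: D(13) = r_corr · 13^0.667
  D(13) = 0.1888 × 13^0.667 = 0.1888 × 5.534 = 1.045 μm
  Mass loss = 1.045 μm × 8.96 g/cm³ = 9.359 g·m⁻²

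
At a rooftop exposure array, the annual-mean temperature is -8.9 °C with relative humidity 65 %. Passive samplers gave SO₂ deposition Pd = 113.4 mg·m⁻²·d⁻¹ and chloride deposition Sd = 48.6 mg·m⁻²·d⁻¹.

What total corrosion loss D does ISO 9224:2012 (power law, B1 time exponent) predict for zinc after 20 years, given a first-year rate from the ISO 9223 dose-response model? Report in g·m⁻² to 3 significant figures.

zinc: temperature factor f = +0.038·(-18.9) = -0.7182
  Pd branch = 0.0129·Pd^0.44·e^(0.046·RH+f) = 1.003 μm/a
  Cl⁻ term: 0.0175·48.6^0.57·exp(0.008·65+0.085·-8.9) = 0.1264
  sum: 1.003 + 0.1264 → r_corr = 1.129 μm/a
Power-law: D(20) = r_corr · 20^0.813
  D(20) = 1.129 × 20^0.813 = 1.129 × 11.42 = 12.9 μm
  Mass loss = 12.9 μm × 7.14 g/cm³ = 92.09 g·m⁻²

D(20) = 92.1 g·m⁻²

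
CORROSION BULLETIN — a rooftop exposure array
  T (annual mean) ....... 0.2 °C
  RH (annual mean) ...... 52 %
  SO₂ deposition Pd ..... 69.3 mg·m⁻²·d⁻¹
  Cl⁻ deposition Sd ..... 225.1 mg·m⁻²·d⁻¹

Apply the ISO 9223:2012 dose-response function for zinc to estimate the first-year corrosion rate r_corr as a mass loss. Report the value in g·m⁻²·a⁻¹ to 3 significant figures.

zinc: f(T) = +0.038·(T−10) [T≤10 °C] = -0.3724
  Pd branch = 0.0129·Pd^0.44·e^(0.046·RH+f) = 0.6275 μm/a
  Sd branch = 0.0175·Sd^0.57·e^(0.008·RH+0.085·T) = 0.5915 μm/a
  sum: 0.6275 + 0.5915 → r_corr = 1.219 μm/a
Convert to mass loss: 1.219 μm/a × 7.14 g/cm³ = 8.704 g·m⁻²·a⁻¹

r_corr = 8.70 g·m⁻²·a⁻¹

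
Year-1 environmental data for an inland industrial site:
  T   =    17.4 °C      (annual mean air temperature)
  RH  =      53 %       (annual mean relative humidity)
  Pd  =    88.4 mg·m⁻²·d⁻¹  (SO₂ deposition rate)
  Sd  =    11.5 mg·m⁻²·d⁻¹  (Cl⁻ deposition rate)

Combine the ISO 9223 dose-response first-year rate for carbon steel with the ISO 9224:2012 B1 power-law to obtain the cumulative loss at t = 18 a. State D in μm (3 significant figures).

carbon steel: temperature factor f = -0.054·(7.4) = -0.3996
  sulphur-dioxide contribution → 35.23 μm/a
  chloride contribution → 5.347 μm/a
  ⇒ r_corr(carbon steel) = 40.58 μm/a
Power-law: D(18) = r_corr · 18^0.523
  D(18) = 40.58 × 18^0.523 = 40.58 × 4.534 = 184 μm

D(18) = 184 μm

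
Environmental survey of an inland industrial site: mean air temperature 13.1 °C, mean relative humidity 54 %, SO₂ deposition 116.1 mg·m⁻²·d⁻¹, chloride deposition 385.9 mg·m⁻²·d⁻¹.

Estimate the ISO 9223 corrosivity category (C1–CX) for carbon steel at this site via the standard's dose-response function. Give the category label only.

C5

carbon steel: f(T) = -0.054·(T−10) [T>10 °C] = -0.1674
  SO₂ term: 1.77·116.1^0.52·exp(0.02·54-0.1674) = 52.24
  Cl⁻ term: 0.102·385.9^0.62·exp(0.033·54+0.04·13.1) = 41.09
  r_corr = 52.24 + 41.09 = 93.33 μm/a
93.3 μm/a falls in (80, 200] for carbon steel → category C5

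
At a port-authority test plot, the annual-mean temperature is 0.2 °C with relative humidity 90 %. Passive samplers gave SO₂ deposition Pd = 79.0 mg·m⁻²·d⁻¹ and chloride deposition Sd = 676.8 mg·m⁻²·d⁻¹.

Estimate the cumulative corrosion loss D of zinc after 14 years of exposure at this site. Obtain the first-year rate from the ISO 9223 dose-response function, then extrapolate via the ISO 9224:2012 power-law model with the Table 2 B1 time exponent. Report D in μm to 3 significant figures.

zinc: T≤10 °C ⇒ hinge +0.038·(0.2−10) = -0.3724
  SO₂ term: 0.0129·79.0^0.44·exp(0.046·90-0.3724) = 3.818
  Cl⁻ term: 0.0175·676.8^0.57·exp(0.008·90+0.085·0.2) = 1.501
  sum: 3.818 + 1.501 → r_corr = 5.319 μm/a
Power-law: D(14) = r_corr · 14^0.813
  D(14) = 5.319 × 14^0.813 = 5.319 × 8.547 = 45.46 μm

D(14) = 45.5 μm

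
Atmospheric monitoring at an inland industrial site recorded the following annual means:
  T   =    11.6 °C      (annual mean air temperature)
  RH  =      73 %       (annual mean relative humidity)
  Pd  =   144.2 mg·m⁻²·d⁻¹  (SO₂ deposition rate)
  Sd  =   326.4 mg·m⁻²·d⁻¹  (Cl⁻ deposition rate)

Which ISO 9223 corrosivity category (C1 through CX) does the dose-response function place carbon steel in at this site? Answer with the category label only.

carbon steel: f(T) = -0.054·(T−10) [T>10 °C] = -0.0864
  Pd branch = 1.77·Pd^0.52·e^(0.02·RH+f) = 92.72 μm/a
  Sd branch = 0.102·Sd^0.62·e^(0.033·RH+0.04·T) = 65.29 μm/a
  r_corr = 92.72 + 65.29 = 158 μm/a
Category bounds: 80…200 μm/a bracket r_corr ⇒ C5

C5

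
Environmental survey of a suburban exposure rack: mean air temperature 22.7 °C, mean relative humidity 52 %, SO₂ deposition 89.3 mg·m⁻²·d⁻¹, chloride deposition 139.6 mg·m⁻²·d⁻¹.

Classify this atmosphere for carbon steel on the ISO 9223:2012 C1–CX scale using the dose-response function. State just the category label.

carbon steel: temperature factor f = -0.054·(12.7) = -0.6858
  SO₂ term: 1.77·89.3^0.52·exp(0.02·52-0.6858) = 26.08
  Cl⁻ term: 0.102·139.6^0.62·exp(0.033·52+0.04·22.7) = 30.06
  sum: 26.08 + 30.06 → r_corr = 56.14 μm/a
56.1 μm/a falls in (50, 80] for carbon steel → category C4

C4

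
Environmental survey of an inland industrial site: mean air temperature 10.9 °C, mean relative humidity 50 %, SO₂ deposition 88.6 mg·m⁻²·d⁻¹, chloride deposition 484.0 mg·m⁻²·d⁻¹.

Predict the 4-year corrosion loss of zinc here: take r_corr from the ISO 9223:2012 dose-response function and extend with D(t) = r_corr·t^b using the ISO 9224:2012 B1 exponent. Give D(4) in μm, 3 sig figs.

D(4) = 9.58 μm

zinc: T>10 °C ⇒ hinge -0.071·(10.9−10) = -0.0639
  SO₂ term: 0.0129·88.6^0.44·exp(0.046·50-0.0639) = 0.8681
  Cl⁻ term: 0.0175·484.0^0.57·exp(0.008·50+0.085·10.9) = 2.236
  sum: 0.8681 + 2.236 → r_corr = 3.104 μm/a
Long-term exponent b (ISO 9224 Table 2, B1) = 0.813
  D(4) = 3.104 × 4^0.813 = 3.104 × 3.087 = 9.581 μm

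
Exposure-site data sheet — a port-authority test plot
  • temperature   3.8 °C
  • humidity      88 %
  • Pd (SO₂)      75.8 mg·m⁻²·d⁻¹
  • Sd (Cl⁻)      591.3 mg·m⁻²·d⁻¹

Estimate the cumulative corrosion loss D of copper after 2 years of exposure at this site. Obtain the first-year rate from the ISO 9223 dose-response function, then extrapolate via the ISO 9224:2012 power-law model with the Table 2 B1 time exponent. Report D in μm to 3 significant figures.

copper: temperature factor f = +0.126·(-6.2) = -0.7812
  Pd branch = 0.0053·Pd^0.26·e^(0.059·RH+f) = 1.345 μm/a
  Cl⁻ term: 0.01025·591.3^0.27·exp(0.036·88+0.049·3.8) = 1.644
  r_corr = 1.345 + 1.644 = 2.988 μm/a
Long-term exponent b (ISO 9224 Table 2, B1) = 0.667
  D(2) = 2.988 × 2^0.667 = 2.988 × 1.588 = 4.745 μm

D(2) = 4.74 μm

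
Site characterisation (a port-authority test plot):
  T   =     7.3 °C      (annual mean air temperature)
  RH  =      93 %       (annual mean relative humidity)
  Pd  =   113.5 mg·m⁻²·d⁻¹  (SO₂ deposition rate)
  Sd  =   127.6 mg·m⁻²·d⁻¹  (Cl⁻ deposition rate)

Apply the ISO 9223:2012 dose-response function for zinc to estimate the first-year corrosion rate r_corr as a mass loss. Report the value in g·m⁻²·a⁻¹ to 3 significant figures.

r_corr = 55.8 g·m⁻²·a⁻¹

zinc: T≤10 °C ⇒ hinge +0.038·(7.3−10) = -0.1026
  sulphur-dioxide contribution → 6.732 μm/a
  chloride contribution → 1.086 μm/a
  total first-year rate 7.818 μm/a
Convert to mass loss: 7.818 μm/a × 7.14 g/cm³ = 55.82 g·m⁻²·a⁻¹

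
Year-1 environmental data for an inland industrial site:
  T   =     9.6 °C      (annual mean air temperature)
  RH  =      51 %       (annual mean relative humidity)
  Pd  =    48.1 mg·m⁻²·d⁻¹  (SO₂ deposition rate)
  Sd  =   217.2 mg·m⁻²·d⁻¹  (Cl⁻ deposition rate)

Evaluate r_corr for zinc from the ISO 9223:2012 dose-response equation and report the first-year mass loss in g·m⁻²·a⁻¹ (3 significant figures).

r_corr = 14.3 g·m⁻²·a⁻¹

zinc: T≤10 °C ⇒ hinge +0.038·(9.6−10) = -0.0152
  Pd branch = 0.0129·Pd^0.44·e^(0.046·RH+f) = 0.7294 μm/a
  Cl⁻ term: 0.0175·217.2^0.57·exp(0.008·51+0.085·9.6) = 1.278
  sum: 0.7294 + 1.278 → r_corr = 2.008 μm/a
Convert to mass loss: 2.008 μm/a × 7.14 g/cm³ = 14.34 g·m⁻²·a⁻¹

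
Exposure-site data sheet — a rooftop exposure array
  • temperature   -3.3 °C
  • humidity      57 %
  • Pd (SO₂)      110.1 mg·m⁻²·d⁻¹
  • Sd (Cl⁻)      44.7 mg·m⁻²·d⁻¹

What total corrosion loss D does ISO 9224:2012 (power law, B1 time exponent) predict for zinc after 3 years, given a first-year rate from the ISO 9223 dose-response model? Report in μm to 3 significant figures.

zinc: T≤10 °C ⇒ hinge +0.038·(-3.3−10) = -0.5054
  SO₂ term: 0.0129·110.1^0.44·exp(0.046·57-0.5054) = 0.8476
  Sd branch = 0.0175·Sd^0.57·e^(0.008·RH+0.085·T) = 0.1819 μm/a
  r_corr = 0.8476 + 0.1819 = 1.03 μm/a
Power-law: D(3) = r_corr · 3^0.813
  D(3) = 1.03 × 3^0.813 = 1.03 × 2.443 = 2.515 μm

D(3) = 2.52 μm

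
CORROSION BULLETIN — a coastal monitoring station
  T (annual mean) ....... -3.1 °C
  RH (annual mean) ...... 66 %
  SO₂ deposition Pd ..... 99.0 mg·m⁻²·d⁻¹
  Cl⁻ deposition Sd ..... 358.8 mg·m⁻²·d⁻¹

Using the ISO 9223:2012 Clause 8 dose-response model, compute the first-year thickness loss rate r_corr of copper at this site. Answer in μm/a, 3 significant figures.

copper: temperature factor f = +0.126·(-13.1) = -1.6506
  Pd branch = 0.0053·Pd^0.26·e^(0.059·RH+f) = 0.165 μm/a
  Cl⁻ term: 0.01025·358.8^0.27·exp(0.036·66+0.049·-3.1) = 0.4639
  r_corr = 0.165 + 0.4639 = 0.6289 μm/a

r_corr = 0.629 μm/a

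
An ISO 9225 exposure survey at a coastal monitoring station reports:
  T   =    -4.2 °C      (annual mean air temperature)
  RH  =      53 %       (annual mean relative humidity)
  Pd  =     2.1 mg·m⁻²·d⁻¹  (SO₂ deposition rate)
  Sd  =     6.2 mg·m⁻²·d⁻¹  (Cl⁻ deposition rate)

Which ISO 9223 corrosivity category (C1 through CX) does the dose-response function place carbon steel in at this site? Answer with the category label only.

carbon steel: f(T) = +0.150·(T−10) [T≤10 °C] = -2.1300
  SO₂ term: 1.77·2.1^0.52·exp(0.02·53-2.1300) = 0.893
  Cl⁻ term: 0.102·6.2^0.62·exp(0.033·53+0.04·-4.2) = 1.536
  sum: 0.893 + 1.536 → r_corr = 2.429 μm/a
Category bounds: 1.3…25 μm/a bracket r_corr ⇒ C2

C2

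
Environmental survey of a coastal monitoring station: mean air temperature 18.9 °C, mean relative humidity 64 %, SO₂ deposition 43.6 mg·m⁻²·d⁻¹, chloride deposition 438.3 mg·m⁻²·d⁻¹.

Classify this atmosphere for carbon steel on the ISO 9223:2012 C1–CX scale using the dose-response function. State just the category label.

C5

carbon steel: temperature factor f = -0.054·(8.9) = -0.4806
  SO₂ term: 1.77·43.6^0.52·exp(0.02·64-0.4806) = 28.03
  Cl⁻ term: 0.102·438.3^0.62·exp(0.033·64+0.04·18.9) = 77.99
  r_corr = 28.03 + 77.99 = 106 μm/a
ISO 9223 Table 2 (carbon steel): 80 < 106 ≤ 200 μm/a ⇒ C5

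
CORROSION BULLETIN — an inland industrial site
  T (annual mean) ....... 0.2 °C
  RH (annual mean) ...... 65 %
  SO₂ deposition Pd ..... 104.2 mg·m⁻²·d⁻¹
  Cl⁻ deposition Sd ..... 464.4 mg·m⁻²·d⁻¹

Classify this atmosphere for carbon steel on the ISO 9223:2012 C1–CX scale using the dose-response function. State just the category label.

C4

carbon steel: f(T) = +0.150·(T−10) [T≤10 °C] = -1.4700
  SO₂ term: 1.77·104.2^0.52·exp(0.02·65-1.4700) = 16.73
  Cl⁻ term: 0.102·464.4^0.62·exp(0.033·65+0.04·0.2) = 39.55
  r_corr = 16.73 + 39.55 = 56.27 μm/a
ISO 9223 Table 2 (carbon steel): 50 < 56.3 ≤ 80 μm/a ⇒ C4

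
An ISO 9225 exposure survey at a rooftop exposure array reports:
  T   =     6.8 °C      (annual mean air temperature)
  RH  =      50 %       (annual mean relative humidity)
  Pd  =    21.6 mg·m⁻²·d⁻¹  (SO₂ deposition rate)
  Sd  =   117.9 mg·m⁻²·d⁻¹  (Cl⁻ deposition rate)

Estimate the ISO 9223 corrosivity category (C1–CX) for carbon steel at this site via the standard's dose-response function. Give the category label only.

carbon steel: T≤10 °C ⇒ hinge +0.150·(6.8−10) = -0.4800
  sulphur-dioxide contribution → 14.71 μm/a
  chloride contribution → 13.42 μm/a
  ⇒ r_corr(carbon steel) = 28.13 μm/a
Category bounds: 25…50 μm/a bracket r_corr ⇒ C3

C3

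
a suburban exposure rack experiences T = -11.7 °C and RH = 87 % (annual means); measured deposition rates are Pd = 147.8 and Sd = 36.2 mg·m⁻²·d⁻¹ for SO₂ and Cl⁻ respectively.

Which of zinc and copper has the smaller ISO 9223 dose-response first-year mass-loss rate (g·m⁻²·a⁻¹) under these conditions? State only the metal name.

copper

zinc: T≤10 °C ⇒ hinge +0.038·(-11.7−10) = -0.8246
  SO₂ term: 0.0129·147.8^0.44·exp(0.046·87-0.8246) = 2.787
  Sd branch = 0.0175·Sd^0.57·e^(0.008·RH+0.085·T) = 0.1004 μm/a
  sum: 2.787 + 0.1004 → r_corr = 2.888 μm/a
  mass loss = 2.888 μm/a × 7.14 g/cm³ = 20.62 g·m⁻²·a⁻¹
copper: f(T) = +0.126·(T−10) [T≤10 °C] = -2.7342
  Pd branch = 0.0053·Pd^0.26·e^(0.059·RH+f) = 0.2139 μm/a
  Cl⁻ term: 0.01025·36.2^0.27·exp(0.036·87+0.049·-11.7) = 0.349
  sum: 0.2139 + 0.349 → r_corr = 0.5629 μm/a
  mass loss = 0.5629 μm/a × 8.96 g/cm³ = 5.043 g·m⁻²·a⁻¹
Ordering by g·m⁻²·a⁻¹: zinc (20.6) > copper (5.04)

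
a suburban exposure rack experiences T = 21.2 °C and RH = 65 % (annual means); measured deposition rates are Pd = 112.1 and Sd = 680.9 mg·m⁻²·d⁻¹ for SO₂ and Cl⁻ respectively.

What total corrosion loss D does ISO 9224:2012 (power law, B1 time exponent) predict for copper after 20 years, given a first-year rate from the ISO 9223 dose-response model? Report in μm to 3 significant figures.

copper: temperature factor f = -0.080·(11.2) = -0.8960
  SO₂ term: 0.0053·112.1^0.26·exp(0.059·65-0.8960) = 0.3416
  Sd branch = 0.01025·Sd^0.27·e^(0.036·RH+0.049·T) = 1.75 μm/a
  sum: 0.3416 + 1.75 → r_corr = 2.092 μm/a
Power-law: D(20) = r_corr · 20^0.667
  D(20) = 2.092 × 20^0.667 = 2.092 × 7.375 = 15.43 μm

D(20) = 15.4 μm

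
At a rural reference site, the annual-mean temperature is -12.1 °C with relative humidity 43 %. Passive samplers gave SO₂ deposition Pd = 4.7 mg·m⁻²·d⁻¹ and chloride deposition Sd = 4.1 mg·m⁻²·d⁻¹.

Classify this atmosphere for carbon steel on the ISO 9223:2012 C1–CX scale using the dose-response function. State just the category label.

C1

carbon steel: T≤10 °C ⇒ hinge +0.150·(-12.1−10) = -3.3150
  Pd branch = 1.77·Pd^0.52·e^(0.02·RH+f) = 0.3398 μm/a
  Cl⁻ term: 0.102·4.1^0.62·exp(0.033·43+0.04·-12.1) = 0.6231
  sum: 0.3398 + 0.6231 → r_corr = 0.963 μm/a
Category bounds: 0…1.3 μm/a bracket r_corr ⇒ C1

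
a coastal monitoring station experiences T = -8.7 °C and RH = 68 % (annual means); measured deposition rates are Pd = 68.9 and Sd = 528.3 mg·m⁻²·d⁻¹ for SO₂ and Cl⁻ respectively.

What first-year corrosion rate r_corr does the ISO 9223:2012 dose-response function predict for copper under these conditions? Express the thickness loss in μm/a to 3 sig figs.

r_corr = 0.504 μm/a

copper: T≤10 °C ⇒ hinge +0.126·(-8.7−10) = -2.3562
  Pd branch = 0.0053·Pd^0.26·e^(0.059·RH+f) = 0.08343 μm/a
  Sd branch = 0.01025·Sd^0.27·e^(0.036·RH+0.049·T) = 0.4206 μm/a
  r_corr = 0.08343 + 0.4206 = 0.5041 μm/a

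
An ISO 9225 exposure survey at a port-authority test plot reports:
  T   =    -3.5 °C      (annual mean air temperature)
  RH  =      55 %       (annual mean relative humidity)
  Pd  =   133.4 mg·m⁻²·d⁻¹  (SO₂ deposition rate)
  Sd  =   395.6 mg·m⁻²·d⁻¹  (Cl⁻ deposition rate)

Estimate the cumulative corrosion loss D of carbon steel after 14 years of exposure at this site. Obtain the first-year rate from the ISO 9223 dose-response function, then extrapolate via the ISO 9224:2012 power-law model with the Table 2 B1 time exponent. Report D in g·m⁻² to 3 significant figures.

carbon steel: f(T) = +0.150·(T−10) [T≤10 °C] = -2.0250
  SO₂ term: 1.77·133.4^0.52·exp(0.02·55-2.0250) = 8.94
  Sd branch = 0.102·Sd^0.62·e^(0.033·RH+0.04·T) = 22.2 μm/a
  sum: 8.94 + 22.2 → r_corr = 31.14 μm/a
Power-law: D(14) = r_corr · 14^0.523
  D(14) = 31.14 × 14^0.523 = 31.14 × 3.976 = 123.8 μm
  Mass loss = 123.8 μm × 7.85 g/cm³ = 971.9 g·m⁻²

D(14) = 972 g·m⁻²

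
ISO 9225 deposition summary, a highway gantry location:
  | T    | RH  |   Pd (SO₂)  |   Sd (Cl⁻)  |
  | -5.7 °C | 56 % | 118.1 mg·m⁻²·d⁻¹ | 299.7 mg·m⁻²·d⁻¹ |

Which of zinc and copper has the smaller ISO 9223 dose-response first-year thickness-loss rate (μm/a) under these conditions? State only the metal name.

zinc: temperature factor f = +0.038·(-15.7) = -0.5966
  sulphur-dioxide contribution → 0.7621 μm/a
  chloride contribution → 0.4354 μm/a
  ⇒ r_corr(zinc) = 1.198 μm/a
copper: T≤10 °C ⇒ hinge +0.126·(-5.7−10) = -1.9782
  sulphur-dioxide contribution → 0.069 μm/a
  chloride contribution → 0.2714 μm/a
  total first-year rate 0.3404 μm/a
Ordering by μm/a: zinc (1.2) > copper (0.34)

copper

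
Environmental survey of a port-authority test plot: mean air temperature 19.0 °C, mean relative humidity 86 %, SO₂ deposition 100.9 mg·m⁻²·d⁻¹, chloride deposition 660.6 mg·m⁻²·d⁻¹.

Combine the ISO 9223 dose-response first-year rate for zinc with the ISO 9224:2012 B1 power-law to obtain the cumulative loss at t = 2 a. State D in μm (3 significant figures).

D(2) = 17.2 μm

zinc: T>10 °C ⇒ hinge -0.071·(19.0−10) = -0.6390
  SO₂ term: 0.0129·100.9^0.44·exp(0.046·86-0.6390) = 2.709
  Sd branch = 0.0175·Sd^0.57·e^(0.008·RH+0.085·T) = 7.089 μm/a
  sum: 2.709 + 7.089 → r_corr = 9.798 μm/a
Power-law: D(2) = r_corr · 2^0.813
  D(2) = 9.798 × 2^0.813 = 9.798 × 1.757 = 17.21 μm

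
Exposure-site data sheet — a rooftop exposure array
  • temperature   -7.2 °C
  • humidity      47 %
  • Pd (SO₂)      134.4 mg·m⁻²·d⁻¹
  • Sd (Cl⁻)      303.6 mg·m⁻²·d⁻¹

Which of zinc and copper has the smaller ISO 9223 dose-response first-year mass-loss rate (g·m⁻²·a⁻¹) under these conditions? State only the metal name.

zinc: T≤10 °C ⇒ hinge +0.038·(-7.2−10) = -0.6536
  sulphur-dioxide contribution → 0.5037 μm/a
  chloride contribution → 0.3593 μm/a
  ⇒ r_corr(zinc) = 0.863 μm/a
  mass loss = 0.863 μm/a × 7.14 g/cm³ = 6.162 g·m⁻²·a⁻¹
copper: temperature factor f = +0.126·(-17.2) = -2.1672
  sulphur-dioxide contribution → 0.03473 μm/a
  chloride contribution → 0.183 μm/a
  ⇒ r_corr(copper) = 0.2178 μm/a
  mass loss = 0.2178 μm/a × 8.96 g/cm³ = 1.951 g·m⁻²·a⁻¹
Ordering by g·m⁻²·a⁻¹: zinc (6.16) > copper (1.95)

copper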